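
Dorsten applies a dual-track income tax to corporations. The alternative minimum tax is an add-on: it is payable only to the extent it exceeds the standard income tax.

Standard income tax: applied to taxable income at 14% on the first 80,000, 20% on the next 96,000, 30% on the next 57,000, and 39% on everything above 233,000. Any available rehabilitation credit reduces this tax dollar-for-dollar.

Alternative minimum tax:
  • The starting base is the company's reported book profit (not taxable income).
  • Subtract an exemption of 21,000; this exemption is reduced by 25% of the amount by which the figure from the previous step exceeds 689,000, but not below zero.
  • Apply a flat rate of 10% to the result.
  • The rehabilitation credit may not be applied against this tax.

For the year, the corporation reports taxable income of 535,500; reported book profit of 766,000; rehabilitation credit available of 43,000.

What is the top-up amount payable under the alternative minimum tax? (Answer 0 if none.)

0

Alternative minimum tax:
  Base (reported book profit): 766,000
  Exemption: 21,000 − 25% × (766,000 − 689,000) = 21,000 − 19,250 = 1,750
  Base: 766,000 − 1,750 = 764,250
  764,250 × 10% = 76,425

Standard income tax:
  80,000 × 14% = 11,200
  96,000 × 20% = 19,200
  57,000 × 30% = 17,100
  302,500 × 39% = 117,975
  → 165,475
  Less rehabilitation credit 43,000 → 122,475

76,425 ≤ 122,475, so no add-on is due.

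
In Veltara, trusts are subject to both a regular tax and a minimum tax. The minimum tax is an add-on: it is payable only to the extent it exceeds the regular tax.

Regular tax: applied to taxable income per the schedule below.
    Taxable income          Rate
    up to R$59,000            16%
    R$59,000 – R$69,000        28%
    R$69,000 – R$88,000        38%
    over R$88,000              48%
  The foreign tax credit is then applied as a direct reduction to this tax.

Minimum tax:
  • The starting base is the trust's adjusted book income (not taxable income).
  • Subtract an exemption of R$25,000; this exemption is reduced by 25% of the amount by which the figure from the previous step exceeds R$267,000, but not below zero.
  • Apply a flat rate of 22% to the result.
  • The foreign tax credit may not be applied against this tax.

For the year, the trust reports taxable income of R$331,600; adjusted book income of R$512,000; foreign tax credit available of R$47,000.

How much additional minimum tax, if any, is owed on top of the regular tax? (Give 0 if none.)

R$23,252

Regular tax:
  R$59,000 × 16% = R$9,440
  R$10,000 × 28% = R$2,800
  R$19,000 × 38% = R$7,220
  R$243,600 × 48% = R$116,928
  → R$136,388
  Less foreign tax credit R$47,000 → R$89,388

Minimum tax:
  Base (adjusted book income): R$512,000
  Exemption: 25% × (R$512,000 − R$267,000) = R$61,250 ≥ R$25,000, so the exemption is fully phased out
  Base: R$512,000 − R$0 = R$512,000
  R$512,000 × 22% = R$112,640

Excess of minimum tax over regular tax: R$112,640 − R$89,388 = R$23,252.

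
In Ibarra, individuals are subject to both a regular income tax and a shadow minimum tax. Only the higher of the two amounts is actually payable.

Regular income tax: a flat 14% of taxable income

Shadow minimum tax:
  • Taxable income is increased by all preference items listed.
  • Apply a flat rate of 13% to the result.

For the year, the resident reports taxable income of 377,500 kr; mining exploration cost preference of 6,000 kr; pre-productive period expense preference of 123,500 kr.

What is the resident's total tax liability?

65,910 kr

Shadow minimum tax:
  Adjusted income: 377,500 kr + 6,000 kr + 123,500 kr = 507,000 kr
  507,000 kr × 13% = 65,910 kr

Regular income tax:
  377,500 kr × 14% = 52,850 kr

65,910 kr > 52,850 kr, so the shadow minimum tax is the binding amount.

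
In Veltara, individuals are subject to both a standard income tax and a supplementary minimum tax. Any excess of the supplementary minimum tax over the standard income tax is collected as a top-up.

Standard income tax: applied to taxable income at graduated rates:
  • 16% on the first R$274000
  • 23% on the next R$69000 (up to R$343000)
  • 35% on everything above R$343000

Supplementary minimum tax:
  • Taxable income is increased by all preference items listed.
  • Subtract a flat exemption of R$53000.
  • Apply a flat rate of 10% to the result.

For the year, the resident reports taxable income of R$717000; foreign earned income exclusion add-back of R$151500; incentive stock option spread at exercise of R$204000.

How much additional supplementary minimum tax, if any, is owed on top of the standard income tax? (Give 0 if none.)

R$0

Standard income tax:
  R$274000 × 16% = R$43840
  R$69000 × 23% = R$15870
  R$374000 × 35% = R$130900
  → R$190610

Supplementary minimum tax:
  Adjusted income: R$717000 + R$151500 + R$204000 = R$1072500
  Less exemption R$53000 → base R$1019500
  R$1019500 × 10% = R$101950

R$101950 ≤ R$190610, so no add-on is due.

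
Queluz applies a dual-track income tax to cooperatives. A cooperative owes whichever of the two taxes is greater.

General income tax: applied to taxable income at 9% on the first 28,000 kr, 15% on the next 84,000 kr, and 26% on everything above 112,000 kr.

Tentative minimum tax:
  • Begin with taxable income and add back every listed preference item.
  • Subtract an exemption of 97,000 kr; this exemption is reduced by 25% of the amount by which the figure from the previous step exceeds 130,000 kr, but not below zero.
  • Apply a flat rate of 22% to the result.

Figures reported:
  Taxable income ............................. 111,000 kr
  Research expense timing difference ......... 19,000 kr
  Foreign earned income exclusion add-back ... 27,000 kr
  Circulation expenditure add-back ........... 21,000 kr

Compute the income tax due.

Tentative minimum tax:
  Adjusted income: 111,000 kr + 19,000 kr + 27,000 kr + 21,000 kr = 178,000 kr
  Exemption: 97,000 kr − 25% × (178,000 kr − 130,000 kr) = 97,000 kr − 12,000 kr = 85,000 kr
  Base: 178,000 kr − 85,000 kr = 93,000 kr
  93,000 kr × 22% = 20,460 kr

General income tax:
  28,000 kr × 9% = 2,520 kr
  83,000 kr × 15% = 12,450 kr
  → 14,970 kr

20,460 kr > 14,970 kr, so the tentative minimum tax is the binding amount.

20,460 kr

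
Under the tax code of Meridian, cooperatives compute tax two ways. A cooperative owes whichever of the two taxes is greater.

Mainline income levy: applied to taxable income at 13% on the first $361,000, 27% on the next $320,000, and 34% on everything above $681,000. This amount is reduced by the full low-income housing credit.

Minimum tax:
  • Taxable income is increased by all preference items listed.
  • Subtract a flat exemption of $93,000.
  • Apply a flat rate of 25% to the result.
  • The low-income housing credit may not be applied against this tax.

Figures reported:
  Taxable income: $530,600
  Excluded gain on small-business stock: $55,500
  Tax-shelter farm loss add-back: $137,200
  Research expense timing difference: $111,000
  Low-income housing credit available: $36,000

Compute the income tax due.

$185,325

Minimum tax:
  Adjusted income: $530,600 + $55,500 + $137,200 + $111,000 = $834,300
  Less exemption $93,000 → base $741,300
  $741,300 × 25% = $185,325

Mainline income levy:
  $361,000 × 13% = $46,930
  $169,600 × 27% = $45,792
  → $92,722
  Less low-income housing credit $36,000 → $56,722

$185,325 > $56,722, so the minimum tax is the binding amount.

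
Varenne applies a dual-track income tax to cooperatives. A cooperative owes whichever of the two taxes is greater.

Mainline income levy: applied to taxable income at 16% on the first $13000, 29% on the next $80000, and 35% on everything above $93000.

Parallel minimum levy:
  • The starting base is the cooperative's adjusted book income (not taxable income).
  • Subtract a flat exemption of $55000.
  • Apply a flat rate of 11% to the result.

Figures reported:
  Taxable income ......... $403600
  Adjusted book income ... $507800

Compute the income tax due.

$133990

Parallel minimum levy:
  Base (adjusted book income): $507800
  Less exemption $55000 → base $452800
  $452800 × 11% = $49808

Mainline income levy:
  $13000 × 16% = $2080
  $80000 × 29% = $23200
  $310600 × 35% = $108710
  → $133990

$133990 > $49808, so the mainline income levy governs.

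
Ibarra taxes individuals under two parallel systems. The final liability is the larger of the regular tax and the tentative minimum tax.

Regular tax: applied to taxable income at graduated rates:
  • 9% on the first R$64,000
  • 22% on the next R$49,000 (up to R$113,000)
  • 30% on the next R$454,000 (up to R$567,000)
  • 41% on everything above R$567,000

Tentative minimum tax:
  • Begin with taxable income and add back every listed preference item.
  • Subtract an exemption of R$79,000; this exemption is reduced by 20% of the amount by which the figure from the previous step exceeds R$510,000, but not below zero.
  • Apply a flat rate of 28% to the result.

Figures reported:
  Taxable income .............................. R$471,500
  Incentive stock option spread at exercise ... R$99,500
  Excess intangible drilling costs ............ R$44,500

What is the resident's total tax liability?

Tentative minimum tax:
  Adjusted income: R$471,500 + R$99,500 + R$44,500 = R$615,500
  Exemption: R$79,000 − 20% × (R$615,500 − R$510,000) = R$79,000 − R$21,100 = R$57,900
  Base: R$615,500 − R$57,900 = R$557,600
  R$557,600 × 28% = R$156,128

Regular tax:
  R$64,000 × 9% = R$5,760
  R$49,000 × 22% = R$10,780
  R$358,500 × 30% = R$107,550
  → R$124,090

R$156,128 > R$124,090, so the tentative minimum tax is the binding amount.

R$156,128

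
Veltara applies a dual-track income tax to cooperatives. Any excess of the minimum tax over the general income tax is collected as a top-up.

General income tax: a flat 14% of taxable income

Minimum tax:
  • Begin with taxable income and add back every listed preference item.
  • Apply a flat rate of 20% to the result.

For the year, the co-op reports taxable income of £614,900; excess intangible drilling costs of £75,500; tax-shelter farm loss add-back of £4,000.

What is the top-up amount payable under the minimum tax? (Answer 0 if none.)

Minimum tax:
  Adjusted income: £614,900 + £75,500 + £4,000 = £694,400
  £694,400 × 20% = £138,880

General income tax:
  £614,900 × 14% = £86,086

Excess of minimum tax over general income tax: £138,880 − £86,086 = £52,794.

£52,794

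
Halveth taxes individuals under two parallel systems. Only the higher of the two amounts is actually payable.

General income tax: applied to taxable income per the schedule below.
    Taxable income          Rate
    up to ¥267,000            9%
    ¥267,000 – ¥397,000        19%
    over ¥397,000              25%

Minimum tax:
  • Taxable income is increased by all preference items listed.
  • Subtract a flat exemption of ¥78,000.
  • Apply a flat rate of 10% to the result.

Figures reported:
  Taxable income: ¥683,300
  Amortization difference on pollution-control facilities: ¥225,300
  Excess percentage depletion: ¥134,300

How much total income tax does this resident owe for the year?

¥120,305

Minimum tax:
  Adjusted income: ¥683,300 + ¥225,300 + ¥134,300 = ¥1,042,900
  Less exemption ¥78,000 → base ¥964,900
  ¥964,900 × 10% = ¥96,490

General income tax:
  ¥267,000 × 9% = ¥24,030
  ¥130,000 × 19% = ¥24,700
  ¥286,300 × 25% = ¥71,575
  → ¥120,305

¥120,305 > ¥96,490, so the general income tax governs.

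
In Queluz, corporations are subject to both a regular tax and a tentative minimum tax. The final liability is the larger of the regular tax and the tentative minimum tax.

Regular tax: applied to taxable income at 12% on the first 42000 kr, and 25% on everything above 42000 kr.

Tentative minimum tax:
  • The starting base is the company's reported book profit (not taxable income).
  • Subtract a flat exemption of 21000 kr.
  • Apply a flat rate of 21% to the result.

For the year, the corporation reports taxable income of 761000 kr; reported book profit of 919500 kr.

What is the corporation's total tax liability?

Tentative minimum tax:
  Base (reported book profit): 919500 kr
  Less exemption 21000 kr → base 898500 kr
  898500 kr × 21% = 188685 kr

Regular tax:
  42000 kr × 12% = 5040 kr
  719000 kr × 25% = 179750 kr
  → 184790 kr

188685 kr > 184790 kr, so the tentative minimum tax is the binding amount.

188685 kr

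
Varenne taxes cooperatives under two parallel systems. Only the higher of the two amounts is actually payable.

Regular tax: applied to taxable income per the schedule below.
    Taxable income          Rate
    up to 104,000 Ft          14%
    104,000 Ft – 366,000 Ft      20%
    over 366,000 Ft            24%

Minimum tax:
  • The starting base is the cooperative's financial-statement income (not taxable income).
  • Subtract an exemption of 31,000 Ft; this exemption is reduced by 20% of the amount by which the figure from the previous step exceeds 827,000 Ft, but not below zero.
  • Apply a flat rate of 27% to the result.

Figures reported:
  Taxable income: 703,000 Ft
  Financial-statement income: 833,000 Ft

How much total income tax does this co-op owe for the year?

Regular tax:
  104,000 Ft × 14% = 14,560 Ft
  262,000 Ft × 20% = 52,400 Ft
  337,000 Ft × 24% = 80,880 Ft
  → 147,840 Ft

Minimum tax:
  Base (financial-statement income): 833,000 Ft
  Exemption: 31,000 Ft − 20% × (833,000 Ft − 827,000 Ft) = 31,000 Ft − 1,200 Ft = 29,800 Ft
  Base: 833,000 Ft − 29,800 Ft = 803,200 Ft
  803,200 Ft × 27% = 216,864 Ft

216,864 Ft > 147,840 Ft, so the minimum tax is the binding amount.

216,864 Ft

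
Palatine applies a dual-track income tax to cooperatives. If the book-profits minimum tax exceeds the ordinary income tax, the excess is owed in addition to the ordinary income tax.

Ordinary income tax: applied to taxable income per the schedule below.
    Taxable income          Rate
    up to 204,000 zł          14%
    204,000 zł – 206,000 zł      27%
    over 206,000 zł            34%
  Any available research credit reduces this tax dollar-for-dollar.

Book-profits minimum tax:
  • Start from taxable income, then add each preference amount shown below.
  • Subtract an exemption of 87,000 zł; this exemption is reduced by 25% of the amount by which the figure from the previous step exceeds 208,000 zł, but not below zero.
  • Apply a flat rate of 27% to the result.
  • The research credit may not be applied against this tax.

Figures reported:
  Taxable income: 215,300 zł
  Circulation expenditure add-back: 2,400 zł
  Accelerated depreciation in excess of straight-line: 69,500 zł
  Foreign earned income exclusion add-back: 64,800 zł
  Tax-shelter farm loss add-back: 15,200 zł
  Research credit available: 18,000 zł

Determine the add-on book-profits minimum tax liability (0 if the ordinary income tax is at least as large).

72,138 zł

Book-profits minimum tax:
  Adjusted income: 215,300 zł + 2,400 zł + 69,500 zł + 64,800 zł + 15,200 zł = 367,200 zł
  Exemption: 87,000 zł − 25% × (367,200 zł − 208,000 zł) = 87,000 zł − 39,800 zł = 47,200 zł
  Base: 367,200 zł − 47,200 zł = 320,000 zł
  320,000 zł × 27% = 86,400 zł

Ordinary income tax:
  204,000 zł × 14% = 28,560 zł
  2,000 zł × 27% = 540 zł
  9,300 zł × 34% = 3,162 zł
  → 32,262 zł
  Less research credit 18,000 zł → 14,262 zł

Excess of book-profits minimum tax over ordinary income tax: 86,400 zł − 14,262 zł = 72,138 zł.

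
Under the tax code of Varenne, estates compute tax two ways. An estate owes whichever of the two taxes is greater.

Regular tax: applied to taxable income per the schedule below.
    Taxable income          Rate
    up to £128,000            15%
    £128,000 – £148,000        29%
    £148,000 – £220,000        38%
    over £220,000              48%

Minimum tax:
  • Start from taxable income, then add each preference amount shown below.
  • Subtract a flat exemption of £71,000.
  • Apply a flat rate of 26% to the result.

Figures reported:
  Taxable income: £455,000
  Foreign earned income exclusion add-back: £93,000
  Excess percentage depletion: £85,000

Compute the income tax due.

£165,160

Minimum tax:
  Adjusted income: £455,000 + £93,000 + £85,000 = £633,000
  Less exemption £71,000 → base £562,000
  £562,000 × 26% = £146,120

Regular tax:
  £128,000 × 15% = £19,200
  £20,000 × 29% = £5,800
  £72,000 × 38% = £27,360
  £235,000 × 48% = £112,800
  → £165,160

£165,160 > £146,120, so the regular tax governs.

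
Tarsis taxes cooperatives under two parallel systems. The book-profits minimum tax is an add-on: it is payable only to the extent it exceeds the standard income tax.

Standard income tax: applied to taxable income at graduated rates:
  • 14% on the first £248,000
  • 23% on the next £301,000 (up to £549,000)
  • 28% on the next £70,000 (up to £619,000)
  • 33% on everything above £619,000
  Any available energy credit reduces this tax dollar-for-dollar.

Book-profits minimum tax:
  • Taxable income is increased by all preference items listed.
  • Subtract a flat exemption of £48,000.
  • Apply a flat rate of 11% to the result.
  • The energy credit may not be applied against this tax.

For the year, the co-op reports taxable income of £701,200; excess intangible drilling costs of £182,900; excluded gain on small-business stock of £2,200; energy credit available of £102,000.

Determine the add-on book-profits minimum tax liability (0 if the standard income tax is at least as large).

Standard income tax:
  £248,000 × 14% = £34,720
  £301,000 × 23% = £69,230
  £70,000 × 28% = £19,600
  £82,200 × 33% = £27,126
  → £150,676
  Less energy credit £102,000 → £48,676

Book-profits minimum tax:
  Adjusted income: £701,200 + £182,900 + £2,200 = £886,300
  Less exemption £48,000 → base £838,300
  £838,300 × 11% = £92,213

Excess of book-profits minimum tax over standard income tax: £92,213 − £48,676 = £43,537.

£43,537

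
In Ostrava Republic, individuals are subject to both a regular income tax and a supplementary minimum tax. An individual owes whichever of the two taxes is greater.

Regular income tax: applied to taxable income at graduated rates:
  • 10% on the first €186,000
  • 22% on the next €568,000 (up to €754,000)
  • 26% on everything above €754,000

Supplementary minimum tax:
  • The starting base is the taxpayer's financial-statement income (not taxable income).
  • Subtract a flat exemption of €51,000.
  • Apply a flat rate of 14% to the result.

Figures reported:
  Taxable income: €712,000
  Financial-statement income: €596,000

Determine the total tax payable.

€134,320

Supplementary minimum tax:
  Base (financial-statement income): €596,000
  Less exemption €51,000 → base €545,000
  €545,000 × 14% = €76,300

Regular income tax:
  €186,000 × 10% = €18,600
  €526,000 × 22% = €115,720
  → €134,320

€134,320 > €76,300, so the regular income tax governs.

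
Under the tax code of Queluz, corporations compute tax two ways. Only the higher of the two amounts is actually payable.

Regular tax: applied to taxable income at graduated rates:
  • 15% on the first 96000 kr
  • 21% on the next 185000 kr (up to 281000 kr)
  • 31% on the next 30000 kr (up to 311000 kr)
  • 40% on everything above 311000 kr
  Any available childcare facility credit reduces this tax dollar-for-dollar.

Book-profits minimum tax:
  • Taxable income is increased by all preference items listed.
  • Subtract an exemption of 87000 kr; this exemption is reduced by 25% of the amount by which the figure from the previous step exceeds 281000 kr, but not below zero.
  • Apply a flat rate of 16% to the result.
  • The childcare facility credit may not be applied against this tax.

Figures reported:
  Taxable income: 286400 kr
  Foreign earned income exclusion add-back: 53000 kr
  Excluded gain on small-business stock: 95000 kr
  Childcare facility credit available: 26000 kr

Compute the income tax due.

61720 kr

Book-profits minimum tax:
  Adjusted income: 286400 kr + 53000 kr + 95000 kr = 434400 kr
  Exemption: 87000 kr − 25% × (434400 kr − 281000 kr) = 87000 kr − 38350 kr = 48650 kr
  Base: 434400 kr − 48650 kr = 385750 kr
  385750 kr × 16% = 61720 kr

Regular tax:
  96000 kr × 15% = 14400 kr
  185000 kr × 21% = 38850 kr
  5400 kr × 31% = 1674 kr
  → 54924 kr
  Less childcare facility credit 26000 kr → 28924 kr

61720 kr > 28924 kr, so the book-profits minimum tax is the binding amount.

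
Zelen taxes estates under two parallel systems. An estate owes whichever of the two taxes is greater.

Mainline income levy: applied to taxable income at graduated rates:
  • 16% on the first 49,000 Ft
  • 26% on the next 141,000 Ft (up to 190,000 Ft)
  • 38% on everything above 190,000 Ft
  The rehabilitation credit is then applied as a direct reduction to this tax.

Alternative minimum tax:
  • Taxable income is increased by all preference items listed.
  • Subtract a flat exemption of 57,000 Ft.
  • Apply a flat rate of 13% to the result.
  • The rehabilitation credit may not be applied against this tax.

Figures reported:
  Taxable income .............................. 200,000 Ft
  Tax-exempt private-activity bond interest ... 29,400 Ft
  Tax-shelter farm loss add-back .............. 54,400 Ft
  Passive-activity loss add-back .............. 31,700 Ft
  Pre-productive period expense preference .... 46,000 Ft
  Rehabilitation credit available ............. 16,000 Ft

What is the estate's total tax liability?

39,585 Ft

Alternative minimum tax:
  Adjusted income: 200,000 Ft + 29,400 Ft + 54,400 Ft + 31,700 Ft + 46,000 Ft = 361,500 Ft
  Less exemption 57,000 Ft → base 304,500 Ft
  304,500 Ft × 13% = 39,585 Ft

Mainline income levy:
  49,000 Ft × 16% = 7,840 Ft
  141,000 Ft × 26% = 36,660 Ft
  10,000 Ft × 38% = 3,800 Ft
  → 48,300 Ft
  Less rehabilitation credit 16,000 Ft → 32,300 Ft

39,585 Ft > 32,300 Ft, so the alternative minimum tax is the binding amount.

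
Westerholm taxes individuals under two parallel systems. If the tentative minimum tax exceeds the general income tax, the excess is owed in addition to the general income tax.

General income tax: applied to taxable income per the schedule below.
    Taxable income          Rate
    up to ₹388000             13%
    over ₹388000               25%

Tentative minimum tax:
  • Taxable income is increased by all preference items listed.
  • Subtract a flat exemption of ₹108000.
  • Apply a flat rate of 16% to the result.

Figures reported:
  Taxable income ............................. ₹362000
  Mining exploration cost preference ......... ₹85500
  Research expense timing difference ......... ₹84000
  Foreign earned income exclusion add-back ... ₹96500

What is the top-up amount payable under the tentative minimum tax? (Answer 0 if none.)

₹36140

General income tax:
  ₹362000 × 13% = ₹47060

Tentative minimum tax:
  Adjusted income: ₹362000 + ₹85500 + ₹84000 + ₹96500 = ₹628000
  Less exemption ₹108000 → base ₹520000
  ₹520000 × 16% = ₹83200

Excess of tentative minimum tax over general income tax: ₹83200 − ₹47060 = ₹36140.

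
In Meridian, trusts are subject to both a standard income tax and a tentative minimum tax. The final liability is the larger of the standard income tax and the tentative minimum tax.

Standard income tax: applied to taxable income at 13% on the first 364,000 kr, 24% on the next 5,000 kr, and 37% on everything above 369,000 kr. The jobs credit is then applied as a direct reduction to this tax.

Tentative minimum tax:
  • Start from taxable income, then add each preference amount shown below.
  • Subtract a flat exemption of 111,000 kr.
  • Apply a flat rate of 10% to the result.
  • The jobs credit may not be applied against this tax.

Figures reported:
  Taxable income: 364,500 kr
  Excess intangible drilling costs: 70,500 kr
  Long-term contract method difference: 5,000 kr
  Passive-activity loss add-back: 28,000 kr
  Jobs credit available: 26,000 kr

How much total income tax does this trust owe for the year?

Tentative minimum tax:
  Adjusted income: 364,500 kr + 70,500 kr + 5,000 kr + 28,000 kr = 468,000 kr
  Less exemption 111,000 kr → base 357,000 kr
  357,000 kr × 10% = 35,700 kr

Standard income tax:
  364,000 kr × 13% = 47,320 kr
  500 kr × 24% = 120 kr
  → 47,440 kr
  Less jobs credit 26,000 kr → 21,440 kr

35,700 kr > 21,440 kr, so the tentative minimum tax is the binding amount.

35,700 kr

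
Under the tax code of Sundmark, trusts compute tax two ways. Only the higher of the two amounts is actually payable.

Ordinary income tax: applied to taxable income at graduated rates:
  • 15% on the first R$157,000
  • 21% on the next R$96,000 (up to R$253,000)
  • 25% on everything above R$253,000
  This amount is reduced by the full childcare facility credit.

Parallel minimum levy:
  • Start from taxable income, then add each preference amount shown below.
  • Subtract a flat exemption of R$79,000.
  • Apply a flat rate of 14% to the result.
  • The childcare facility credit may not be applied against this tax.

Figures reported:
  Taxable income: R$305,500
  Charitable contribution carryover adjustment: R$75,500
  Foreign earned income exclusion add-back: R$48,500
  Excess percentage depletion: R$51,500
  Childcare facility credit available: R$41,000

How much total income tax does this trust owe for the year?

R$56,280

Parallel minimum levy:
  Adjusted income: R$305,500 + R$75,500 + R$48,500 + R$51,500 = R$481,000
  Less exemption R$79,000 → base R$402,000
  R$402,000 × 14% = R$56,280

Ordinary income tax:
  R$157,000 × 15% = R$23,550
  R$96,000 × 21% = R$20,160
  R$52,500 × 25% = R$13,125
  → R$56,835
  Less childcare facility credit R$41,000 → R$15,835

R$56,280 > R$15,835, so the parallel minimum levy is the binding amount.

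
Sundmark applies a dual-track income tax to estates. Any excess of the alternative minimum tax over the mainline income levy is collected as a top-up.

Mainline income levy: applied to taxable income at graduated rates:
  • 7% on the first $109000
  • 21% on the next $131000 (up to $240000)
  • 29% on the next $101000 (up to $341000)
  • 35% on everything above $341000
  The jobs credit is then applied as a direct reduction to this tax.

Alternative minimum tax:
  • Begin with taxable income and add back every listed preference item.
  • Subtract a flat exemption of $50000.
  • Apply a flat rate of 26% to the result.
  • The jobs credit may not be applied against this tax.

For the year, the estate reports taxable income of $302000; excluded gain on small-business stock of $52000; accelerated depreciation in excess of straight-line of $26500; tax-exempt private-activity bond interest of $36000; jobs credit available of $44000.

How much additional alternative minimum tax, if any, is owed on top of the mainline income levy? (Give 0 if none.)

$86170

Alternative minimum tax:
  Adjusted income: $302000 + $52000 + $26500 + $36000 = $416500
  Less exemption $50000 → base $366500
  $366500 × 26% = $95290

Mainline income levy:
  $109000 × 7% = $7630
  $131000 × 21% = $27510
  $62000 × 29% = $17980
  → $53120
  Less jobs credit $44000 → $9120

Excess of alternative minimum tax over mainline income levy: $95290 − $9120 = $86170.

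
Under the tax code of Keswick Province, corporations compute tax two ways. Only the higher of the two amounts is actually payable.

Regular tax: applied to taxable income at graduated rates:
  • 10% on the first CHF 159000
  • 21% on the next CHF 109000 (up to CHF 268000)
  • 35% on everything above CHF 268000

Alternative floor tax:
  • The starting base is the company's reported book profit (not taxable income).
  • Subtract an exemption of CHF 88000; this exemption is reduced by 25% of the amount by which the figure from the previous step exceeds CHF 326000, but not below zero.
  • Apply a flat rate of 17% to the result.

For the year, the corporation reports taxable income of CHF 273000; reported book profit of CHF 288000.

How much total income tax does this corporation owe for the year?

CHF 40540

Regular tax:
  CHF 159000 × 10% = CHF 15900
  CHF 109000 × 21% = CHF 22890
  CHF 5000 × 35% = CHF 1750
  → CHF 40540

Alternative floor tax:
  Base (reported book profit): CHF 288000
  Exemption: CHF 288000 ≤ CHF 326000, so full CHF 88000 applies
  Base: CHF 288000 − CHF 88000 = CHF 200000
  CHF 200000 × 17% = CHF 34000

CHF 40540 > CHF 34000, so the regular tax governs.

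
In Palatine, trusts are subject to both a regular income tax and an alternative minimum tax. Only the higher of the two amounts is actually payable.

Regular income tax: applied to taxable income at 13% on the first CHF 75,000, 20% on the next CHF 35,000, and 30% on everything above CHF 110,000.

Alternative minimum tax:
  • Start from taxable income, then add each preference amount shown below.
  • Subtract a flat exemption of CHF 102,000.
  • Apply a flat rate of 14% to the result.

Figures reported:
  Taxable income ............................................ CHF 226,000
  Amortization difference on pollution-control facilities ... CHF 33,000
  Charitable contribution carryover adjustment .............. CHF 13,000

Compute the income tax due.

Alternative minimum tax:
  Adjusted income: CHF 226,000 + CHF 33,000 + CHF 13,000 = CHF 272,000
  Less exemption CHF 102,000 → base CHF 170,000
  CHF 170,000 × 14% = CHF 23,800

Regular income tax:
  CHF 75,000 × 13% = CHF 9,750
  CHF 35,000 × 20% = CHF 7,000
  CHF 116,000 × 30% = CHF 34,800
  → CHF 51,550

CHF 51,550 > CHF 23,800, so the regular income tax governs.

CHF 51,550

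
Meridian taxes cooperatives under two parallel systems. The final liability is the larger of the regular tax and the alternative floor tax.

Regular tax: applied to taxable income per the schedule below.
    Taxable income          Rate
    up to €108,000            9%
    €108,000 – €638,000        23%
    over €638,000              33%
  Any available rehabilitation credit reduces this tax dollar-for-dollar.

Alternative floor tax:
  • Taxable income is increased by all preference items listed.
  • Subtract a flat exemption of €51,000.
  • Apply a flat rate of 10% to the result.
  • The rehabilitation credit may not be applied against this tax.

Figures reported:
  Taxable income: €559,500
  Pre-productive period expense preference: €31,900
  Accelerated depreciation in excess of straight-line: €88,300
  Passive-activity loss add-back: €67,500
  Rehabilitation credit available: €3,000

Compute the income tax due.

€110,565

Regular tax:
  €108,000 × 9% = €9,720
  €451,500 × 23% = €103,845
  → €113,565
  Less rehabilitation credit €3,000 → €110,565

Alternative floor tax:
  Adjusted income: €559,500 + €31,900 + €88,300 + €67,500 = €747,200
  Less exemption €51,000 → base €696,200
  €696,200 × 10% = €69,620

€110,565 > €69,620, so the regular tax governs.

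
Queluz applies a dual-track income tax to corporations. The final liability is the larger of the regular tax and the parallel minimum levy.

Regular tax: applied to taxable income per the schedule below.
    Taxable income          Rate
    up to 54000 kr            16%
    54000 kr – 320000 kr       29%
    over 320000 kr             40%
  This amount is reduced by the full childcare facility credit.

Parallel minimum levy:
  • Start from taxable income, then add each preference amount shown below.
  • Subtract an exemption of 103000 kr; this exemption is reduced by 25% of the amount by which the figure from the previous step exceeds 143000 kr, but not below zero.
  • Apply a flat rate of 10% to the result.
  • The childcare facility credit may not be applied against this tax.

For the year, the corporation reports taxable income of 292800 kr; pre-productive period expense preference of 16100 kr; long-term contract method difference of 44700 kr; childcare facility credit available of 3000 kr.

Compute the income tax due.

74892 kr

Regular tax:
  54000 kr × 16% = 8640 kr
  238800 kr × 29% = 69252 kr
  → 77892 kr
  Less childcare facility credit 3000 kr → 74892 kr

Parallel minimum levy:
  Adjusted income: 292800 kr + 16100 kr + 44700 kr = 353600 kr
  Exemption: 103000 kr − 25% × (353600 kr − 143000 kr) = 103000 kr − 52650 kr = 50350 kr
  Base: 353600 kr − 50350 kr = 303250 kr
  303250 kr × 10% = 30325 kr

74892 kr > 30325 kr, so the regular tax governs.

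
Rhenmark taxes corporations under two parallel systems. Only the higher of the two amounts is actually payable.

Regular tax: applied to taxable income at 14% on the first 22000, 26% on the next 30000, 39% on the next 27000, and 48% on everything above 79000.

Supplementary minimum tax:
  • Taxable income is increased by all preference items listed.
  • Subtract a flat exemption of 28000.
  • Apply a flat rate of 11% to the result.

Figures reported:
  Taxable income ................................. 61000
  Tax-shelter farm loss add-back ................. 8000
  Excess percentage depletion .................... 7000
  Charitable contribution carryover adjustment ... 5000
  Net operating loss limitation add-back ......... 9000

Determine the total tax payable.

Regular tax:
  22000 × 14% = 3080
  30000 × 26% = 7800
  9000 × 39% = 3510
  → 14390

Supplementary minimum tax:
  Adjusted income: 61000 + 8000 + 7000 + 5000 + 9000 = 90000
  Less exemption 28000 → base 62000
  62000 × 11% = 6820

14390 > 6820, so the regular tax governs.

14390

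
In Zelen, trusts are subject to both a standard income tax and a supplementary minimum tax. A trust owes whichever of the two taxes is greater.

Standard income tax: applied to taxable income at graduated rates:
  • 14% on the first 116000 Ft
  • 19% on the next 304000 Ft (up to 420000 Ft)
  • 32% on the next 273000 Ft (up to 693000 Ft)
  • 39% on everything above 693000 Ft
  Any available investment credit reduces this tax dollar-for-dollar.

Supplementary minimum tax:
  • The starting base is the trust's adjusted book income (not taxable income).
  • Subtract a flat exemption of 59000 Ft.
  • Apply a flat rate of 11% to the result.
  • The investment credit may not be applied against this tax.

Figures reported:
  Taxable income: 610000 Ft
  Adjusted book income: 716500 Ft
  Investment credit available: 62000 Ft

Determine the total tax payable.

Supplementary minimum tax:
  Base (adjusted book income): 716500 Ft
  Less exemption 59000 Ft → base 657500 Ft
  657500 Ft × 11% = 72325 Ft

Standard income tax:
  116000 Ft × 14% = 16240 Ft
  304000 Ft × 19% = 57760 Ft
  190000 Ft × 32% = 60800 Ft
  → 134800 Ft
  Less investment credit 62000 Ft → 72800 Ft

72800 Ft > 72325 Ft, so the standard income tax governs.

72800 Ft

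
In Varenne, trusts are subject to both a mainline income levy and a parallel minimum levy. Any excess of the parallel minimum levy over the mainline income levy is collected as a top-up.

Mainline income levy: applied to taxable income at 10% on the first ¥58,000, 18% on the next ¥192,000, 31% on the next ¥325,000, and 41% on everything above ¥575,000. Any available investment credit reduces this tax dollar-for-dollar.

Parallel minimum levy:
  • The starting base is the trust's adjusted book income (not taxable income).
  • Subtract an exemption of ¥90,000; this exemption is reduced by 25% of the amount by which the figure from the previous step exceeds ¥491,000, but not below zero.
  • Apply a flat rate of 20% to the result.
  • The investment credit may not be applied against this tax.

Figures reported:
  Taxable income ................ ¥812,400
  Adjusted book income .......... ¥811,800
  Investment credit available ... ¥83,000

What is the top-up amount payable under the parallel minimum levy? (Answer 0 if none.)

¥4,956

Parallel minimum levy:
  Base (adjusted book income): ¥811,800
  Exemption: ¥90,000 − 25% × (¥811,800 − ¥491,000) = ¥90,000 − ¥80,200 = ¥9,800
  Base: ¥811,800 − ¥9,800 = ¥802,000
  ¥802,000 × 20% = ¥160,400

Mainline income levy:
  ¥58,000 × 10% = ¥5,800
  ¥192,000 × 18% = ¥34,560
  ¥325,000 × 31% = ¥100,750
  ¥237,400 × 41% = ¥97,334
  → ¥238,444
  Less investment credit ¥83,000 → ¥155,444

Excess of parallel minimum levy over mainline income levy: ¥160,400 − ¥155,444 = ¥4,956.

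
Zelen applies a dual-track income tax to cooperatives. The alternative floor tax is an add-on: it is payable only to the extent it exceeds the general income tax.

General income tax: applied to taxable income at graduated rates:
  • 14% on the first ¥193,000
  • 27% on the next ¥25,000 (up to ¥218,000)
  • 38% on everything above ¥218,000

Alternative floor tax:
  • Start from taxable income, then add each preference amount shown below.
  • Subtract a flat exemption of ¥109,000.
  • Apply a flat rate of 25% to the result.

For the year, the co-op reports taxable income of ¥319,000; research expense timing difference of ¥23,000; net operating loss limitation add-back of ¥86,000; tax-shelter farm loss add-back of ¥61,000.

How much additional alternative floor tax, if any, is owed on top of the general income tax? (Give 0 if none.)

¥22,850

Alternative floor tax:
  Adjusted income: ¥319,000 + ¥23,000 + ¥86,000 + ¥61,000 = ¥489,000
  Less exemption ¥109,000 → base ¥380,000
  ¥380,000 × 25% = ¥95,000

General income tax:
  ¥193,000 × 14% = ¥27,020
  ¥25,000 × 27% = ¥6,750
  ¥101,000 × 38% = ¥38,380
  → ¥72,150

Excess of alternative floor tax over general income tax: ¥95,000 − ¥72,150 = ¥22,850.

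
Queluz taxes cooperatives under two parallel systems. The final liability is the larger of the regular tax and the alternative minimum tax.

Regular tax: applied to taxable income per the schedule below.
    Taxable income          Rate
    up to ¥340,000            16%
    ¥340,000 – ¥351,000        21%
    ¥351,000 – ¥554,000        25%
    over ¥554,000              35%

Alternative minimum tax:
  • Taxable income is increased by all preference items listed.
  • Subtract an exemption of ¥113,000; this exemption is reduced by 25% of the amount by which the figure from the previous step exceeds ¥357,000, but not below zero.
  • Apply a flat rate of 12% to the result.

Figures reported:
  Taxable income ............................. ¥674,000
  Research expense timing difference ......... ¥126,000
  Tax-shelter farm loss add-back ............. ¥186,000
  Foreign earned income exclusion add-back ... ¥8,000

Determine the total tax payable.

¥149,460

Regular tax:
  ¥340,000 × 16% = ¥54,400
  ¥11,000 × 21% = ¥2,310
  ¥203,000 × 25% = ¥50,750
  ¥120,000 × 35% = ¥42,000
  → ¥149,460

Alternative minimum tax:
  Adjusted income: ¥674,000 + ¥126,000 + ¥186,000 + ¥8,000 = ¥994,000
  Exemption: 25% × (¥994,000 − ¥357,000) = ¥159,250 ≥ ¥113,000, so the exemption is fully phased out
  Base: ¥994,000 − ¥0 = ¥994,000
  ¥994,000 × 12% = ¥119,280

¥149,460 > ¥119,280, so the regular tax governs.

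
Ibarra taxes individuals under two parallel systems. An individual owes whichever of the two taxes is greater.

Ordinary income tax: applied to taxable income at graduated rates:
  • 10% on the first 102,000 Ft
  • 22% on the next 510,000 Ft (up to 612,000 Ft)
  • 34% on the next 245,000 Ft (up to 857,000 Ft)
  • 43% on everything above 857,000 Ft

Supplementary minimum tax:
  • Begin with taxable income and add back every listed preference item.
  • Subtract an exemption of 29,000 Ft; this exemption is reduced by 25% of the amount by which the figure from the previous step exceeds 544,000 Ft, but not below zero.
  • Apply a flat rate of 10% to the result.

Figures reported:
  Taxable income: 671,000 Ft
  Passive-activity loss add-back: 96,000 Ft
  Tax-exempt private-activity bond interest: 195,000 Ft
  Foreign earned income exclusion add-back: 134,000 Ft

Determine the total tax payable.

142,460 Ft

Ordinary income tax:
  102,000 Ft × 10% = 10,200 Ft
  510,000 Ft × 22% = 112,200 Ft
  59,000 Ft × 34% = 20,060 Ft
  → 142,460 Ft

Supplementary minimum tax:
  Adjusted income: 671,000 Ft + 96,000 Ft + 195,000 Ft + 134,000 Ft = 1,096,000 Ft
  Exemption: 25% × (1,096,000 Ft − 544,000 Ft) = 138,000 Ft ≥ 29,000 Ft, so the exemption is fully phased out
  Base: 1,096,000 Ft − 0 Ft = 1,096,000 Ft
  1,096,000 Ft × 10% = 109,600 Ft

142,460 Ft > 109,600 Ft, so the ordinary income tax governs.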